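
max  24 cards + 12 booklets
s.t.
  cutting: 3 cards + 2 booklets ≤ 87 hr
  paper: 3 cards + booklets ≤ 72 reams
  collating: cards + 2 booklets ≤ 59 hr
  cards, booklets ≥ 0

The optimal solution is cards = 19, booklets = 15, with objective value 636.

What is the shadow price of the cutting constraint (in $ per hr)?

At the optimum: cutting uses 87 of 87 (binding); paper uses 72 of 72 (binding); collating uses 49 of 59 (slack = 10).
Since collating is not tight, its dual is 0.
The binding rows give the dual system: 3·y_cutting + 3·y_paper = 24 and 2·y_cutting + 1·y_paper = 12.
This yields shadow prices y_cutting = 4, y_paper = 4.
Shadow price of cutting = 4.

4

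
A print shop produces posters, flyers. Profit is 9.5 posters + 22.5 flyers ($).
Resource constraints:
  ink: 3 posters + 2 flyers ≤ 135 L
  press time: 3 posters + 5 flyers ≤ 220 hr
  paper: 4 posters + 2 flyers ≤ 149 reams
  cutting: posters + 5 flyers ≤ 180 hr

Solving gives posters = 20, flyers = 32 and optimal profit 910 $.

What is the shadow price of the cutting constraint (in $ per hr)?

2

Check each constraint at x*: ink 124/135 (slack 11); press time 220/220 (tight); paper 144/149 (slack 5); cutting 180/180 (tight).
By complementary slackness, y = 0 for the non-binding constraints.
From A_Bᵀ y = c: 3·y_press time + 1·y_cutting = 9.5; 5·y_press time + 5·y_cutting = 22.5.
Solving: y_press time = 2.5, y_cutting = 2.
Shadow price of cutting = 2.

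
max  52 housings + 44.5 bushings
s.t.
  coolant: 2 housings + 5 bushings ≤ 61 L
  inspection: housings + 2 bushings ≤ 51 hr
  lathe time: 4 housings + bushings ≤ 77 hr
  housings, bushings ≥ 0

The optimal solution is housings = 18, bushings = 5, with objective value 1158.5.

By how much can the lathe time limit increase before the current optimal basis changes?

Binding constraints: coolant, lathe time. The basis is B = [[2,5],[4,1]] with det -18.
Per unit increase in lathe time, x* moves by d = (0.2778, -0.1111).
The basis stays optimal until bushings reaches 0; allowable increase = 45 hr.

45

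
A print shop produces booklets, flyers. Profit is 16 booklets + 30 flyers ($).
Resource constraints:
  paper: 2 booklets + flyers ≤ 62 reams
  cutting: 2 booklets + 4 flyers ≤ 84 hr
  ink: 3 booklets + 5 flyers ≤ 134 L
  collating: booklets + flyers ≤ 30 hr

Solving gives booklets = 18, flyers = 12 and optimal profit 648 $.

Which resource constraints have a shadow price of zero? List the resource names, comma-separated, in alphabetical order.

paper: 48/62 (slack 14)
cutting: 84/84 (binding)
ink: 114/134 (slack 20)
collating: 30/30 (binding)
By complementary slackness, a constraint with positive slack has shadow price 0 → ink, paper.

ink, paper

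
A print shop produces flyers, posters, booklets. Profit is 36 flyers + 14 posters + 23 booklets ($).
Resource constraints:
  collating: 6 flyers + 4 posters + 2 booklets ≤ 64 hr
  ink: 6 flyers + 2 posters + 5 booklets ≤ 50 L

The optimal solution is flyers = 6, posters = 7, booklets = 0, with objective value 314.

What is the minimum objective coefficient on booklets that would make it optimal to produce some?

27

Both collating and ink are binding at x*.
Dual feasibility on the basic columns requires 6·y_collating + 6·y_ink = 36, 4·y_collating + 2·y_ink = 14.
This yields shadow prices y_collating = 1, y_ink = 5.
booklets enters the basis when its profit ≥ yᵀa₃ = 1·2 + 5·5 = 27.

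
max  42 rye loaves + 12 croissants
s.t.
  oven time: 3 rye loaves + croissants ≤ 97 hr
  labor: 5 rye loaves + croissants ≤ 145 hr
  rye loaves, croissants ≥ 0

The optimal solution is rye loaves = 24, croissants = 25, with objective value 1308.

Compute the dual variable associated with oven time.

At the optimum: oven time uses 97 of 97 (binding); labor uses 145 of 145 (binding).
The binding rows give the dual system: 3·y_oven time + 5·y_labor = 42 and 1·y_oven time + 1·y_labor = 12.
Solving: y_oven time = 9, y_labor = 3.
Shadow price of oven time = 9.

9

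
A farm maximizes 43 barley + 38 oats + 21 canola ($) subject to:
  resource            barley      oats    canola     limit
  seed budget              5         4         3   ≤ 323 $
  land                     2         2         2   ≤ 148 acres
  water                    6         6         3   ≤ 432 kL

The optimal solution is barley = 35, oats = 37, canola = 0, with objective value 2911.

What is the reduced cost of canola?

-3

At the optimum: seed budget uses 323 of 323 (binding); land uses 144 of 148 (slack = 4); water uses 432 of 432 (binding).
Slack constraints have shadow price 0 (complementary slackness).
Dual feasibility on the basic columns requires 5·y_seed budget + 6·y_water = 43, 4·y_seed budget + 6·y_water = 38.
Solving: y_seed budget = 5, y_water = 3.
Reduced cost of canola: c₃ − yᵀa₃ = 21 − (5·3 + 3·3) = 21 − 24 = -3.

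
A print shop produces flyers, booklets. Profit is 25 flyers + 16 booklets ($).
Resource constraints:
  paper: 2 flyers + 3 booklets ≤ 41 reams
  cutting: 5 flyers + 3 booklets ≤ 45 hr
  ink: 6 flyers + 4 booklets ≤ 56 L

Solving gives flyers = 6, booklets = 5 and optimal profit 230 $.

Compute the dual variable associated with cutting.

2

At the optimum: paper uses 27 of 41 (slack = 14); cutting uses 45 of 45 (binding); ink uses 56 of 56 (binding).
By complementary slackness, y = 0 for the non-binding constraint.
The binding rows give the dual system: 5·y_cutting + 6·y_ink = 25 and 3·y_cutting + 4·y_ink = 16.
This yields shadow prices y_cutting = 2, y_ink = 2.5.
Shadow price of cutting = 2.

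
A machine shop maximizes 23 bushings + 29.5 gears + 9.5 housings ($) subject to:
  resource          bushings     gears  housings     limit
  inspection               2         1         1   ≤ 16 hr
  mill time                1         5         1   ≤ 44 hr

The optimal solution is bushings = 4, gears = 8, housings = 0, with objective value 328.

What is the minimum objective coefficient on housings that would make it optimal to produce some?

13.5

Check each constraint at x*: inspection 16/16 (tight); mill time 44/44 (tight).
The binding rows give the dual system: 2·y_inspection + 1·y_mill time = 23 and 1·y_inspection + 5·y_mill time = 29.5.
This yields shadow prices y_inspection = 9.5, y_mill time = 4.
housings enters the basis when its profit ≥ yᵀa₃ = 9.5·1 + 4·1 = 13.5.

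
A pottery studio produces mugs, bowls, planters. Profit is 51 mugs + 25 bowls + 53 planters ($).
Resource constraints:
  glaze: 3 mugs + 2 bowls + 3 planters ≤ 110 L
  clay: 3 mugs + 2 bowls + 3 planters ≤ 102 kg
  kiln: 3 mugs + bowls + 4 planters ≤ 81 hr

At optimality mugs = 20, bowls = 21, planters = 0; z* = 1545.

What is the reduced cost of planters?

-7

At the optimum: glaze uses 102 of 110 (slack = 8); clay uses 102 of 102 (binding); kiln uses 81 of 81 (binding).
By complementary slackness, y = 0 for the non-binding constraint.
The binding rows give the dual system: 3·y_clay + 3·y_kiln = 51 and 2·y_clay + 1·y_kiln = 25.
Solving: y_clay = 8, y_kiln = 9.
Reduced cost of planters: c₃ − yᵀa₃ = 53 − (8·3 + 9·4) = 53 − 60 = -7.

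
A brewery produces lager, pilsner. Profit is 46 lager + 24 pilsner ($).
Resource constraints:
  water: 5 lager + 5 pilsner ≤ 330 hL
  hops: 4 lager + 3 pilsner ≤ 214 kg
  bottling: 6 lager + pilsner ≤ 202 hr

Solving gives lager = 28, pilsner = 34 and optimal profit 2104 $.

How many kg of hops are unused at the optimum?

0

hops used = 4·28 + 3·34 = 214; slack = 214 − 214 = 0.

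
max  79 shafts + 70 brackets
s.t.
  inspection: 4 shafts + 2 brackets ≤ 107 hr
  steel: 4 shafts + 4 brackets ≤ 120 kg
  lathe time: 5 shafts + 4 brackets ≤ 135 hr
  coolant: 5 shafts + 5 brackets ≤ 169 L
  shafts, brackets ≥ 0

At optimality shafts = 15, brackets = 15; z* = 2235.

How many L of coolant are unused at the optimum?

19

coolant used = 5·15 + 5·15 = 150; slack = 169 − 150 = 19.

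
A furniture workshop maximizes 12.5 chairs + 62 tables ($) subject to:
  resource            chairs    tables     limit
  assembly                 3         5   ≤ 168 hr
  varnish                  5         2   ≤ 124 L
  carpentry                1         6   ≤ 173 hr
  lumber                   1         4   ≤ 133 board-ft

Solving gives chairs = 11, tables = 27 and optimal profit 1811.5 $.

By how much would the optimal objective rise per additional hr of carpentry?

9.5

Check each constraint at x*: assembly 168/168 (tight); varnish 109/124 (slack 15); carpentry 173/173 (tight); lumber 119/133 (slack 14).
By complementary slackness, y = 0 for the non-binding constraints.
The binding rows give the dual system: 3·y_assembly + 1·y_carpentry = 12.5 and 5·y_assembly + 6·y_carpentry = 62.
→ y_assembly = 1 and y_carpentry = 9.5.
Shadow price of carpentry = 9.5.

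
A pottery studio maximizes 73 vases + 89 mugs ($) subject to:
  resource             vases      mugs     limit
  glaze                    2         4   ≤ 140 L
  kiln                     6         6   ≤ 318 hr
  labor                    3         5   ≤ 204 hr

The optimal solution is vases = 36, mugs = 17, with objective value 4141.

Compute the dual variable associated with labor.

At the optimum: glaze uses 140 of 140 (binding); kiln uses 318 of 318 (binding); labor uses 193 of 204 (slack = 11).
By complementary slackness, y = 0 for the non-binding constraint.
Dual feasibility on the basic columns requires 2·y_glaze + 6·y_kiln = 73, 4·y_glaze + 6·y_kiln = 89.
Solving: y_glaze = 8, y_kiln = 9.5.
Shadow price of labor = 0.

0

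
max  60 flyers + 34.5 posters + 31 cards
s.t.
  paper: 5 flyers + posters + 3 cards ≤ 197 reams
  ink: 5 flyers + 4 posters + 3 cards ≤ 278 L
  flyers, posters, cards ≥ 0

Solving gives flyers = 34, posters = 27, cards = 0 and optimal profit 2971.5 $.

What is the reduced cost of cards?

-5

Check each constraint at x*: paper 197/197 (tight); ink 278/278 (tight).
The binding rows give the dual system: 5·y_paper + 5·y_ink = 60 and 1·y_paper + 4·y_ink = 34.5.
→ y_paper = 4.5 and y_ink = 7.5.
Reduced cost of cards: c₃ − yᵀa₃ = 31 − (4.5·3 + 7.5·3) = 31 − 36 = -5.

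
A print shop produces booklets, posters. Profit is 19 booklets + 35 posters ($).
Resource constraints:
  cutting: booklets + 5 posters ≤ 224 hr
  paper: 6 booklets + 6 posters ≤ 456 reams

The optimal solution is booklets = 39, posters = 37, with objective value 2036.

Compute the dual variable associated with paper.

At the optimum: cutting uses 224 of 224 (binding); paper uses 456 of 456 (binding).
Dual feasibility on the basic columns requires 1·y_cutting + 6·y_paper = 19, 5·y_cutting + 6·y_paper = 35.
This yields shadow prices y_cutting = 4, y_paper = 2.5.
Shadow price of paper = 2.5.

2.5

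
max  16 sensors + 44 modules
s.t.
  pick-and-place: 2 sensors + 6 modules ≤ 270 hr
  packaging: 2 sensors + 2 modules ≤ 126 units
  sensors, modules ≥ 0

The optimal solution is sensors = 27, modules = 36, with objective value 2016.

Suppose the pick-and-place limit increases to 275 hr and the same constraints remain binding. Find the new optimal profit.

2051

Both pick-and-place and packaging are binding at x*.
From A_Bᵀ y = c: 2·y_pick-and-place + 2·y_packaging = 16; 6·y_pick-and-place + 2·y_packaging = 44.
This yields shadow prices y_pick-and-place = 7, y_packaging = 1.
Δz = y_pick-and-place·Δb = 7 × (5) = 35, so new z* = 2016 + 35 = 2051.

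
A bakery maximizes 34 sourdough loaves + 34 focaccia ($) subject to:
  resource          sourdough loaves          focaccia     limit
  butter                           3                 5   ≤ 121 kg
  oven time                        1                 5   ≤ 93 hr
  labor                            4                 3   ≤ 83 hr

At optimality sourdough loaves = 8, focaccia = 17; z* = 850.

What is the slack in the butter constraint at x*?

butter used = 3·8 + 5·17 = 109; slack = 121 − 109 = 12.

12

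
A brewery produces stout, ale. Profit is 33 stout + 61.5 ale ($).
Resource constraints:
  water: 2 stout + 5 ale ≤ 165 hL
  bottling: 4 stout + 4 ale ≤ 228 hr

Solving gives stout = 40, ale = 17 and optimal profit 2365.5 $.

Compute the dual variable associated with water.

Both water and bottling are binding at x*.
From A_Bᵀ y = c: 2·y_water + 4·y_bottling = 33; 5·y_water + 4·y_bottling = 61.5.
This yields shadow prices y_water = 9.5, y_bottling = 3.5.
Shadow price of water = 9.5.

9.5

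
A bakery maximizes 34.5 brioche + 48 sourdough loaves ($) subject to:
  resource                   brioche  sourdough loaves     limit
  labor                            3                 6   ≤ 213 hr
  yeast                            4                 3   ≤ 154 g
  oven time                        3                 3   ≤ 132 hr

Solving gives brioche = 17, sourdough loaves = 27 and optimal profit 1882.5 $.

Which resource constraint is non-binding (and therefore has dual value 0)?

labor: 213/213 (binding)
yeast: 149/154 (slack 5)
oven time: 132/132 (binding)
By complementary slackness, a constraint with positive slack has shadow price 0 → yeast.

yeast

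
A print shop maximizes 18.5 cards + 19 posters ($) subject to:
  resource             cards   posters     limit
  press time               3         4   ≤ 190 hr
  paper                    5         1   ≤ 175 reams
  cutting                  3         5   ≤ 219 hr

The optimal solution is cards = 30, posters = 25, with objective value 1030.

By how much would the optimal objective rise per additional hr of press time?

Check each constraint at x*: press time 190/190 (tight); paper 175/175 (tight); cutting 215/219 (slack 4).
Slack constraints have shadow price 0 (complementary slackness).
From A_Bᵀ y = c: 3·y_press time + 5·y_paper = 18.5; 4·y_press time + 1·y_paper = 19.
→ y_press time = 4.5 and y_paper = 1.
Shadow price of press time = 4.5.

4.5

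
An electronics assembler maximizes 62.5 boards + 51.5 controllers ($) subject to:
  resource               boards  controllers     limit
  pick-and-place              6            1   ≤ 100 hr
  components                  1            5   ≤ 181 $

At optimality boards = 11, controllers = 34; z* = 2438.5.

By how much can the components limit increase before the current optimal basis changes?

319

Binding constraints: pick-and-place, components. The basis is B = [[6,1],[1,5]] with det 29.
Per unit increase in components, x* moves by d = (-0.0345, 0.2069).
The basis stays optimal until boards reaches 0; allowable increase = 319 $.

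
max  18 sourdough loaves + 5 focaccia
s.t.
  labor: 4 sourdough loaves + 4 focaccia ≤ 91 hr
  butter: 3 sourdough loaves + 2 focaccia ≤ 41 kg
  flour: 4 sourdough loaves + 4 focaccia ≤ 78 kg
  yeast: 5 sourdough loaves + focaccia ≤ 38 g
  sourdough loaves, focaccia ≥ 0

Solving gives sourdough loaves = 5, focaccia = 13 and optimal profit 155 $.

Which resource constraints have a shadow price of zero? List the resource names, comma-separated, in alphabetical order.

labor: 72/91 (slack 19)
butter: 41/41 (binding)
flour: 72/78 (slack 6)
yeast: 38/38 (binding)
By complementary slackness, a constraint with positive slack has shadow price 0 → flour, labor.

flour, labor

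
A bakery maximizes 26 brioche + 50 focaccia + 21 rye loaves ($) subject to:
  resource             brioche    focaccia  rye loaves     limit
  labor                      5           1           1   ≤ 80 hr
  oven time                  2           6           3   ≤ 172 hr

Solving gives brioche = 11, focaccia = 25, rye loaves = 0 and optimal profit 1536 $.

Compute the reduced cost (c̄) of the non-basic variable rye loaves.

Check each constraint at x*: labor 80/80 (tight); oven time 172/172 (tight).
Dual feasibility on the basic columns requires 5·y_labor + 2·y_oven time = 26, 1·y_labor + 6·y_oven time = 50.
This yields shadow prices y_labor = 2, y_oven time = 8.
Reduced cost of rye loaves: c₃ − yᵀa₃ = 21 − (2·1 + 8·3) = 21 − 26 = -5.

-5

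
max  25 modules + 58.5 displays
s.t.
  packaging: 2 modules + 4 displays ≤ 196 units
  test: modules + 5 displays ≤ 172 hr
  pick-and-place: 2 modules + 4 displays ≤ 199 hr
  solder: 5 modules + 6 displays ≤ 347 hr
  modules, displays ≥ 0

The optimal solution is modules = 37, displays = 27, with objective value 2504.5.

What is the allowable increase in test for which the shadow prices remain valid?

Binding constraints: test, solder. The basis is B = [[1,5],[5,6]] with det -19.
Per unit increase in test, x* moves by d = (-0.3158, 0.2632).
The basis stays optimal until packaging becomes binding; allowable increase = 33.25 hr.

33.25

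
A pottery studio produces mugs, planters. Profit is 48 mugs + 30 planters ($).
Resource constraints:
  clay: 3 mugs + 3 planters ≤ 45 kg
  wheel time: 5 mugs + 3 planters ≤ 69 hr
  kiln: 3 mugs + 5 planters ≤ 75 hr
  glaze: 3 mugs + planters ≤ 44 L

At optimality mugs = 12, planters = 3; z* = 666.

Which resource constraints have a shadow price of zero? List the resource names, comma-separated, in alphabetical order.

glaze, kiln

clay: 45/45 (binding)
wheel time: 69/69 (binding)
kiln: 51/75 (slack 24)
glaze: 39/44 (slack 5)
By complementary slackness, a constraint with positive slack has shadow price 0 → glaze, kiln.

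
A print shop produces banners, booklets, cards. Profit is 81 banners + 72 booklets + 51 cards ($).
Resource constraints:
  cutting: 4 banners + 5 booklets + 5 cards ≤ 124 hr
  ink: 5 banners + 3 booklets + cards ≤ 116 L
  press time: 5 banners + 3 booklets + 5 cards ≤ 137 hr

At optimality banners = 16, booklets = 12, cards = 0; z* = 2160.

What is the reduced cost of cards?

At the optimum: cutting uses 124 of 124 (binding); ink uses 116 of 116 (binding); press time uses 116 of 137 (slack = 21).
Since press time is not tight, its dual is 0.
Dual feasibility on the basic columns requires 4·y_cutting + 5·y_ink = 81, 5·y_cutting + 3·y_ink = 72.
Solving: y_cutting = 9, y_ink = 9.
Reduced cost of cards: c₃ − yᵀa₃ = 51 − (9·5 + 9·1) = 51 − 54 = -3.

-3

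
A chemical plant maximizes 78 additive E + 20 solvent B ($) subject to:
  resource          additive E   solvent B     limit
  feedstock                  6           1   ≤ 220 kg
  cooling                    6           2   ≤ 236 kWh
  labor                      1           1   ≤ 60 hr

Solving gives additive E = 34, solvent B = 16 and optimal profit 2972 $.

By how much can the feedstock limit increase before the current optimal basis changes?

16

Binding constraints: feedstock, cooling. The basis is B = [[6,1],[6,2]] with det 6.
Per unit increase in feedstock, x* moves by d = (0.3333, -1).
The basis stays optimal until solvent B reaches 0; allowable increase = 16 kg.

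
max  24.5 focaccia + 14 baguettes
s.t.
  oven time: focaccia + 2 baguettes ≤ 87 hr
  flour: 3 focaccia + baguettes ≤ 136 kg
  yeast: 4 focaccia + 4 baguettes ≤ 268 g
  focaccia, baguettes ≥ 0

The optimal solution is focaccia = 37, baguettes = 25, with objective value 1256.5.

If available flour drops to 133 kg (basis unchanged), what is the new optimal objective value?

At the optimum: oven time uses 87 of 87 (binding); flour uses 136 of 136 (binding); yeast uses 248 of 268 (slack = 20).
Slack constraints have shadow price 0 (complementary slackness).
Dual feasibility on the basic columns requires 1·y_oven time + 3·y_flour = 24.5, 2·y_oven time + 1·y_flour = 14.
→ y_oven time = 3.5 and y_flour = 7.
Δz = y_flour·Δb = 7 × (-3) = -21, so new z* = 1256.5 − 21 = 1235.5.

1235.5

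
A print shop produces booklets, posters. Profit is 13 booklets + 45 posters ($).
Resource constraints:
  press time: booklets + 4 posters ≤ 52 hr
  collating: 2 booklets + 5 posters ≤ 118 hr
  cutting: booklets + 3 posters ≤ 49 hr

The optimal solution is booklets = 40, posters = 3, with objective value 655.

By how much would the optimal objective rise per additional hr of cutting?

7

Check each constraint at x*: press time 52/52 (tight); collating 95/118 (slack 23); cutting 49/49 (tight).
Since collating is not tight, its dual is 0.
The binding rows give the dual system: 1·y_press time + 1·y_cutting = 13 and 4·y_press time + 3·y_cutting = 45.
→ y_press time = 6 and y_cutting = 7.
Shadow price of cutting = 7.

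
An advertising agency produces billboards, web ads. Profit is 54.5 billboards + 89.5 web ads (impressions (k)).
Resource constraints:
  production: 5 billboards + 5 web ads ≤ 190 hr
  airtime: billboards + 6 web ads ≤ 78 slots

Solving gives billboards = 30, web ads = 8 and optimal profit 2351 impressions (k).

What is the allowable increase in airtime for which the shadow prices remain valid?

150

Binding constraints: production, airtime. The basis is B = [[5,5],[1,6]] with det 25.
Per unit increase in airtime, x* moves by d = (-0.2, 0.2).
The basis stays optimal until billboards reaches 0; allowable increase = 150 slots.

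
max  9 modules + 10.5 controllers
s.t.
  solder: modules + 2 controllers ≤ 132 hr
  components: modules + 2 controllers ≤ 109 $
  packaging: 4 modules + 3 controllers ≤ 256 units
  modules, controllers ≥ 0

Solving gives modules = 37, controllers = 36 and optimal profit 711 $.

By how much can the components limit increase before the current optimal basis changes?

Binding constraints: components, packaging. The basis is B = [[1,2],[4,3]] with det -5.
Per unit increase in components, x* moves by d = (-0.6, 0.8).
The basis stays optimal until solder becomes binding; allowable increase = 23 $.

23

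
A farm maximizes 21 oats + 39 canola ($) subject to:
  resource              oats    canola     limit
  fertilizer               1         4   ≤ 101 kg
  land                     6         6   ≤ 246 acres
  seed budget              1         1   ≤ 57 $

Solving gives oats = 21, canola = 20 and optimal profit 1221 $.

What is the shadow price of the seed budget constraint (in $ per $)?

0

Check each constraint at x*: fertilizer 101/101 (tight); land 246/246 (tight); seed budget 41/57 (slack 16).
Since seed budget is not tight, its dual is 0.
The binding rows give the dual system: 1·y_fertilizer + 6·y_land = 21 and 4·y_fertilizer + 6·y_land = 39.
Solving: y_fertilizer = 6, y_land = 2.5.
Shadow price of seed budget = 0.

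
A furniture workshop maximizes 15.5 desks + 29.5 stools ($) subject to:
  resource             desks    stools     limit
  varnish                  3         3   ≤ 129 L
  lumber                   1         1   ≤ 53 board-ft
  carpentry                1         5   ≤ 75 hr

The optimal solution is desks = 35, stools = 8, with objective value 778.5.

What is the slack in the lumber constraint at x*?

lumber used = 1·35 + 1·8 = 43; slack = 53 − 43 = 10.

10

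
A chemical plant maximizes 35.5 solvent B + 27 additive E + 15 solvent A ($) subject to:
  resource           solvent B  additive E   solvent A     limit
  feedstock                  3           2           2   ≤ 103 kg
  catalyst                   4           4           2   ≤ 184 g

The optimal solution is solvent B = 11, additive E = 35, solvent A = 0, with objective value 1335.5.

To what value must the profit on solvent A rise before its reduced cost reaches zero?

22

Check each constraint at x*: feedstock 103/103 (tight); catalyst 184/184 (tight).
Dual feasibility on the basic columns requires 3·y_feedstock + 4·y_catalyst = 35.5, 2·y_feedstock + 4·y_catalyst = 27.
→ y_feedstock = 8.5 and y_catalyst = 2.5.
solvent A enters the basis when its profit ≥ yᵀa₃ = 8.5·2 + 2.5·2 = 22.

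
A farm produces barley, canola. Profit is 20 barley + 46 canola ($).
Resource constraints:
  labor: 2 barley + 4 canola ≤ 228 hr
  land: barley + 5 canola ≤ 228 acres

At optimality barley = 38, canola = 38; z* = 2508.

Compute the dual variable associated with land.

Both labor and land are binding at x*.
From A_Bᵀ y = c: 2·y_labor + 1·y_land = 20; 4·y_labor + 5·y_land = 46.
→ y_labor = 9 and y_land = 2.
Shadow price of land = 2.

2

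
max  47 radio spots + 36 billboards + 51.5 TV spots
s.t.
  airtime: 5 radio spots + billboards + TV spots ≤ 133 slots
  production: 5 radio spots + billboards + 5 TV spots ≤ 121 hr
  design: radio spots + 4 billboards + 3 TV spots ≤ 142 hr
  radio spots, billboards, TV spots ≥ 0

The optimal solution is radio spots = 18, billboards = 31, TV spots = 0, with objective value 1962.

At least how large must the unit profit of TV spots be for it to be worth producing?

61

Check each constraint at x*: airtime 121/133 (slack 12); production 121/121 (tight); design 142/142 (tight).
Since airtime is not tight, its dual is 0.
From A_Bᵀ y = c: 5·y_production + 1·y_design = 47; 1·y_production + 4·y_design = 36.
Solving: y_production = 8, y_design = 7.
TV spots enters the basis when its profit ≥ yᵀa₃ = 8·5 + 7·3 = 61.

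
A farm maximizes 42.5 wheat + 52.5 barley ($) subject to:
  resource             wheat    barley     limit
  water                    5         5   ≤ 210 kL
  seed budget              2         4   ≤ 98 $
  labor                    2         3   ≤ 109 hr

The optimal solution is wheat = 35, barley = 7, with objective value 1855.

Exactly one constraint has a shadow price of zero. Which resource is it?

labor

water: 210/210 (binding)
seed budget: 98/98 (binding)
labor: 91/109 (slack 18)
By complementary slackness, a constraint with positive slack has shadow price 0 → labor.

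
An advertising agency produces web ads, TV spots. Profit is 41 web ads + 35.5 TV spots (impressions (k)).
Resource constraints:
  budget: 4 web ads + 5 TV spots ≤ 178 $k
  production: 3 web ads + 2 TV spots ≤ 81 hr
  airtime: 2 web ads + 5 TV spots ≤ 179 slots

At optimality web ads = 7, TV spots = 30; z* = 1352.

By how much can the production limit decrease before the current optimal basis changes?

9.8

Binding constraints: budget, production. The basis is B = [[4,5],[3,2]] with det -7.
Per unit decrease in production, x* moves by d = (-0.7143, 0.5714).
The basis stays optimal until web ads reaches 0; allowable decrease = 9.8 hr.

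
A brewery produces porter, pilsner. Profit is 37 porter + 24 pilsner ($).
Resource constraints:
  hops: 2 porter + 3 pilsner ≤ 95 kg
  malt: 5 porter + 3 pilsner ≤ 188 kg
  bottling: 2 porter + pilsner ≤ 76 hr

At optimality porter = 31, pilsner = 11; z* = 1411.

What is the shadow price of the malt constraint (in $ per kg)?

7

At the optimum: hops uses 95 of 95 (binding); malt uses 188 of 188 (binding); bottling uses 73 of 76 (slack = 3).
By complementary slackness, y = 0 for the non-binding constraint.
The binding rows give the dual system: 2·y_hops + 5·y_malt = 37 and 3·y_hops + 3·y_malt = 24.
→ y_hops = 1 and y_malt = 7.
Shadow price of malt = 7.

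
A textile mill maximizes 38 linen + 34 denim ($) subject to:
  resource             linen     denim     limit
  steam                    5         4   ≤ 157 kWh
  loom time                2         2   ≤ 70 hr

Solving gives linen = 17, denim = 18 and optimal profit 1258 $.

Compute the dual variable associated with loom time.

9

Both steam and loom time are binding at x*.
The binding rows give the dual system: 5·y_steam + 2·y_loom time = 38 and 4·y_steam + 2·y_loom time = 34.
→ y_steam = 4 and y_loom time = 9.
Shadow price of loom time = 9.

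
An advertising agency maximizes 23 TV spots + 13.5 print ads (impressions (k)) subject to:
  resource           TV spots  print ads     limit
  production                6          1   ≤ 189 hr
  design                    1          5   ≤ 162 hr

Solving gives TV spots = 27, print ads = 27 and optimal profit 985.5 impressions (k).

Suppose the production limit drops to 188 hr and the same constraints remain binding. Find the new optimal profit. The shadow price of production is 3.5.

Δb = -1, so new z* = 985.5 + (3.5)·(-1) = 985.5 − 3.5 = 982.

982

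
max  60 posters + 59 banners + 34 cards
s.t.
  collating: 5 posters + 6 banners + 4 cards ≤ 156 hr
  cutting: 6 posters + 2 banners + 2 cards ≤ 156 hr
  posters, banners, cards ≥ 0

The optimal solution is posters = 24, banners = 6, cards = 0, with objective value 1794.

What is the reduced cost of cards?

-7

Check each constraint at x*: collating 156/156 (tight); cutting 156/156 (tight).
Dual feasibility on the basic columns requires 5·y_collating + 6·y_cutting = 60, 6·y_collating + 2·y_cutting = 59.
→ y_collating = 9 and y_cutting = 2.5.
Reduced cost of cards: c₃ − yᵀa₃ = 34 − (9·4 + 2.5·2) = 34 − 41 = -7.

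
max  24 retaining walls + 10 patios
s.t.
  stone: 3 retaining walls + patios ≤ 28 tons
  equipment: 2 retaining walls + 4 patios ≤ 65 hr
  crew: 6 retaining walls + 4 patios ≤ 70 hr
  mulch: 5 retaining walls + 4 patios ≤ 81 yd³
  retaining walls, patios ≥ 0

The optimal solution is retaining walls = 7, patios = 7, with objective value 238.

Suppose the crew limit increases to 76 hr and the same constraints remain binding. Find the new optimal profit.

Binding: stone and crew. Non-binding: equipment (23 unused), mulch (18 unused).
Since equipment, mulch are not tight, their duals are 0.
The binding rows give the dual system: 3·y_stone + 6·y_crew = 24 and 1·y_stone + 4·y_crew = 10.
→ y_stone = 6 and y_crew = 1.
Δz = y_crew·Δb = 1 × (6) = 6, so new z* = 238 + 6 = 244.

244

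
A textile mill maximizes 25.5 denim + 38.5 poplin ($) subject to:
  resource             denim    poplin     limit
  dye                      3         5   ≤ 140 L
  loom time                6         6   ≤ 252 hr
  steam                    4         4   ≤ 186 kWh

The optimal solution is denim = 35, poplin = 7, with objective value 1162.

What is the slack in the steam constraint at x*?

18

steam used = 4·35 + 4·7 = 168; slack = 186 − 168 = 18.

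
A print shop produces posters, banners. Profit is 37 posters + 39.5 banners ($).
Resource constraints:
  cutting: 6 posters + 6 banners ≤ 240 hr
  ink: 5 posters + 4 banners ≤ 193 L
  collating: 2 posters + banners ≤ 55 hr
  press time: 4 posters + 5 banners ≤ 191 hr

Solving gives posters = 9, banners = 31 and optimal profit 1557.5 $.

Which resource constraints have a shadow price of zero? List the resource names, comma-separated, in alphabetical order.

collating, ink

cutting: 240/240 (binding)
ink: 169/193 (slack 24)
collating: 49/55 (slack 6)
press time: 191/191 (binding)
By complementary slackness, a constraint with positive slack has shadow price 0 → collating, ink.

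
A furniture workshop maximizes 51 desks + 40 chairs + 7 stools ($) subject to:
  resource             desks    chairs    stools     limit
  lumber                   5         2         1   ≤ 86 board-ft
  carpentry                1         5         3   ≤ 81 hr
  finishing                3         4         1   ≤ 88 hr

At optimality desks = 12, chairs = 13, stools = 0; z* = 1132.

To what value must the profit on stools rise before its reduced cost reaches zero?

13

Binding: lumber and finishing. Non-binding: carpentry (4 unused).
By complementary slackness, y = 0 for the non-binding constraint.
Dual feasibility on the basic columns requires 5·y_lumber + 3·y_finishing = 51, 2·y_lumber + 4·y_finishing = 40.
→ y_lumber = 6 and y_finishing = 7.
stools enters the basis when its profit ≥ yᵀa₃ = 6·1 + 7·1 = 13.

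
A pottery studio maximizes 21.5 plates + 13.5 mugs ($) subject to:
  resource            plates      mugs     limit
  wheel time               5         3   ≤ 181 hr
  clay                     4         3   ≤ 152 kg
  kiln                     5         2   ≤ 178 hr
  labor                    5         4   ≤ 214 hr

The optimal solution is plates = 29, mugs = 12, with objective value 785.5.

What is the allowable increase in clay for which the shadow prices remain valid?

Binding constraints: wheel time, clay. The basis is B = [[5,3],[4,3]] with det 3.
Per unit increase in clay, x* moves by d = (-1, 1.6667).
The basis stays optimal until labor becomes binding; allowable increase = 12.6 kg.

12.6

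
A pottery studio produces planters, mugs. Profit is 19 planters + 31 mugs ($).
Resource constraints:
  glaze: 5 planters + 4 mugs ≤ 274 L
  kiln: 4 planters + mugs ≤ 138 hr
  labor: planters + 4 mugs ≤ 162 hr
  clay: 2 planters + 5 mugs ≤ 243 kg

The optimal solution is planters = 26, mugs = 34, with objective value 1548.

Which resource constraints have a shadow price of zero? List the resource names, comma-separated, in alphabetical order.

clay, glaze

glaze: 266/274 (slack 8)
kiln: 138/138 (binding)
labor: 162/162 (binding)
clay: 222/243 (slack 21)
By complementary slackness, a constraint with positive slack has shadow price 0 → clay, glaze.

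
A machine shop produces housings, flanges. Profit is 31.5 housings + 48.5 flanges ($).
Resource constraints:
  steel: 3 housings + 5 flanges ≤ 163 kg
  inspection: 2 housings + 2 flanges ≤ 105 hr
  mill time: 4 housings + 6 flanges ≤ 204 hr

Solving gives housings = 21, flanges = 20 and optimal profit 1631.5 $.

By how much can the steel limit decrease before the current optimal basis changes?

10

Binding constraints: steel, mill time. The basis is B = [[3,5],[4,6]] with det -2.
Per unit decrease in steel, x* moves by d = (3, -2).
The basis stays optimal until flanges reaches 0; allowable decrease = 10 kg.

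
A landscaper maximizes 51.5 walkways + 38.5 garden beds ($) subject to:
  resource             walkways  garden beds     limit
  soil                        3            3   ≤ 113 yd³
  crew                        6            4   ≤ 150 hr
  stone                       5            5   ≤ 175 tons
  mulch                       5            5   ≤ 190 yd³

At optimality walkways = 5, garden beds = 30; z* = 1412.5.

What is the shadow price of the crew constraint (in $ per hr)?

6.5

Check each constraint at x*: soil 105/113 (slack 8); crew 150/150 (tight); stone 175/175 (tight); mulch 175/190 (slack 15).
Since soil, mulch are not tight, their duals are 0.
Dual feasibility on the basic columns requires 6·y_crew + 5·y_stone = 51.5, 4·y_crew + 5·y_stone = 38.5.
Solving: y_crew = 6.5, y_stone = 2.5.
Shadow price of crew = 6.5.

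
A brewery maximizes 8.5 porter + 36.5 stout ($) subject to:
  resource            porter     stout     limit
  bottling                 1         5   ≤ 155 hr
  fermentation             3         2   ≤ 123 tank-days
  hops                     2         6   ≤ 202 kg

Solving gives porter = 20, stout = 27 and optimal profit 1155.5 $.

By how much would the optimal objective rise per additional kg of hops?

Binding: bottling and hops. Non-binding: fermentation (9 unused).
By complementary slackness, y = 0 for the non-binding constraint.
Dual feasibility on the basic columns requires 1·y_bottling + 2·y_hops = 8.5, 5·y_bottling + 6·y_hops = 36.5.
→ y_bottling = 5.5 and y_hops = 1.5.
Shadow price of hops = 1.5.

1.5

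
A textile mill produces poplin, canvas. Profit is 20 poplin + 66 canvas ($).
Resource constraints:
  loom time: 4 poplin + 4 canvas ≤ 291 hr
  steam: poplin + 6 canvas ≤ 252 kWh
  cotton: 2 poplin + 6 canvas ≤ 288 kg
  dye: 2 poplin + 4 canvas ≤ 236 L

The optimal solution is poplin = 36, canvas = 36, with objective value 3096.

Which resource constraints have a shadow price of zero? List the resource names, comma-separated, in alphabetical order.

dye, loom time

loom time: 288/291 (slack 3)
steam: 252/252 (binding)
cotton: 288/288 (binding)
dye: 216/236 (slack 20)
By complementary slackness, a constraint with positive slack has shadow price 0 → dye, loom time.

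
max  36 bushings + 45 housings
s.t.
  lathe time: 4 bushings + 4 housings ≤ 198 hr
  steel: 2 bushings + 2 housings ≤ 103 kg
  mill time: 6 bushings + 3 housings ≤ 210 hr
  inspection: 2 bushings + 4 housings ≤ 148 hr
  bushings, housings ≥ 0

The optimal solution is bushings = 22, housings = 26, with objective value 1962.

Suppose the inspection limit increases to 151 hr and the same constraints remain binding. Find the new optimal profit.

Check each constraint at x*: lathe time 192/198 (slack 6); steel 96/103 (slack 7); mill time 210/210 (tight); inspection 148/148 (tight).
By complementary slackness, y = 0 for the non-binding constraints.
The binding rows give the dual system: 6·y_mill time + 2·y_inspection = 36 and 3·y_mill time + 4·y_inspection = 45.
This yields shadow prices y_mill time = 3, y_inspection = 9.
Δz = y_inspection·Δb = 9 × (3) = 27, so new z* = 1962 + 27 = 1989.

1989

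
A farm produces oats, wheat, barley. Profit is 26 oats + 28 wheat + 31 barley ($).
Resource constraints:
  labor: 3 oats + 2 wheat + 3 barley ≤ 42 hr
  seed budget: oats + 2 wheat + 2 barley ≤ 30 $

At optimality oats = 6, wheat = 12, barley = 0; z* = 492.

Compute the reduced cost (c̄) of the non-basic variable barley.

At the optimum: labor uses 42 of 42 (binding); seed budget uses 30 of 30 (binding).
Dual feasibility on the basic columns requires 3·y_labor + 1·y_seed budget = 26, 2·y_labor + 2·y_seed budget = 28.
Solving: y_labor = 6, y_seed budget = 8.
Reduced cost of barley: c₃ − yᵀa₃ = 31 − (6·3 + 8·2) = 31 − 34 = -3.

-3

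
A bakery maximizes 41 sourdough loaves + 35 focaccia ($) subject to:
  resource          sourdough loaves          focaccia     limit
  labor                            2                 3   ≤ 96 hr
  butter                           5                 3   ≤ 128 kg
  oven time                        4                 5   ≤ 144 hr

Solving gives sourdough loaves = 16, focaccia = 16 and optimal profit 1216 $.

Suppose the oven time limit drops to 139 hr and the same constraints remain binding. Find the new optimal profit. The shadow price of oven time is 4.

Δb = -5, so new z* = 1216 + (4)·(-5) = 1216 − 20 = 1196.

1196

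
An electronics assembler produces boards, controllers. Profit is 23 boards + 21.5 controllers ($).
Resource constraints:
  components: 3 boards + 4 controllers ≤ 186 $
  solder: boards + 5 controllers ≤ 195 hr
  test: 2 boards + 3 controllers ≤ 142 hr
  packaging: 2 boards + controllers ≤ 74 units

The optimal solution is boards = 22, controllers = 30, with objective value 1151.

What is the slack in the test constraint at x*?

8

test used = 2·22 + 3·30 = 134; slack = 142 − 134 = 8.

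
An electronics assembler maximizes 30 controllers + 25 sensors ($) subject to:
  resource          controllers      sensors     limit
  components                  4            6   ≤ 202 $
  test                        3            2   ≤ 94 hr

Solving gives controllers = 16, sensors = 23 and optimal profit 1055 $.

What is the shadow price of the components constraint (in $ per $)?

Both components and test are binding at x*.
Dual feasibility on the basic columns requires 4·y_components + 3·y_test = 30, 6·y_components + 2·y_test = 25.
This yields shadow prices y_components = 1.5, y_test = 8.
Shadow price of components = 1.5.

1.5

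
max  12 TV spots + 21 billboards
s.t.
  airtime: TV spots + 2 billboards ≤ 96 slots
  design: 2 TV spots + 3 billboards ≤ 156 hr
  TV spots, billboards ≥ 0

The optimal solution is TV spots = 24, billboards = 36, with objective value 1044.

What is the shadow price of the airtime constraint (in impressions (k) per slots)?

At the optimum: airtime uses 96 of 96 (binding); design uses 156 of 156 (binding).
The binding rows give the dual system: 1·y_airtime + 2·y_design = 12 and 2·y_airtime + 3·y_design = 21.
→ y_airtime = 6 and y_design = 3.
Shadow price of airtime = 6.

6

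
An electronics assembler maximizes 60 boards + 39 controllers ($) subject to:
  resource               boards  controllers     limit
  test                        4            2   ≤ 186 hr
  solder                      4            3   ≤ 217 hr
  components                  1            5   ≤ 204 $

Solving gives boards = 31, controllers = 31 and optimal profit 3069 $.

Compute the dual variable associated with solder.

9

Binding: test and solder. Non-binding: components (18 unused).
Slack constraints have shadow price 0 (complementary slackness).
From A_Bᵀ y = c: 4·y_test + 4·y_solder = 60; 2·y_test + 3·y_solder = 39.
This yields shadow prices y_test = 6, y_solder = 9.
Shadow price of solder = 9.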